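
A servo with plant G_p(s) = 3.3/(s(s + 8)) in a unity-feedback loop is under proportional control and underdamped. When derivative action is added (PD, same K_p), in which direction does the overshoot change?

The derivative term adds K·K_d to the s-coefficient of the characteristic equation, raising 2ζω_n while ω_n is unchanged; ζ increases, so overshoot decreases.

decrease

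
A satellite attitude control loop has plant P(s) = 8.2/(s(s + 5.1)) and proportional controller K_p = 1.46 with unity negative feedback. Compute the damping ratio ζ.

With unity feedback the closed-loop characteristic equation is s² + 5.1s + 1.46·8.2 = s² + 5.1s + 11.97 = 0.
So ω_n² = 11.97 ⇒ ω_n = 3.46 rad/s, and ζ = 5.1/(2ω_n) = 0.737.

ζ = 0.737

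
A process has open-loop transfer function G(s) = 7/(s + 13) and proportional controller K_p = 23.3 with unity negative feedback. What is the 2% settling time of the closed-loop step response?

T_s ≈ 0.0227 s

Closed-loop transfer function: T(s) = K_p·G(s)/(1 + K_p·G(s)) = 163.1/(s + 13 + 163.1) = 163.1/(s + 176.1).
Time constant τ = 1/176.1 = 0.005679 s, so the 2% settling time is about 4τ = 0.0227 s.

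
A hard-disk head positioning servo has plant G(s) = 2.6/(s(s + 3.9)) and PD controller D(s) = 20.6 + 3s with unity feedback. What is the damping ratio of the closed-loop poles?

Forward path: (20.6 + 3s)·2.6/(s(s+3.9)). The closed-loop characteristic equation is s² + (3.9 + 2.6·3)s + 2.6·20.6 = 0.
That is s² + 11.7s + 53.56 = 0, so ω_n = 7.318 rad/s and ζ = 11.7/(2·7.318) = 0.7993.

ζ = 0.799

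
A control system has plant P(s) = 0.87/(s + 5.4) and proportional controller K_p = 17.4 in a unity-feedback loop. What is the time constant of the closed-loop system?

Closed-loop transfer function: T(s) = K_p·P(s)/(1 + K_p·P(s)) = 15.14/(s + 5.4 + 15.14) = 15.14/(s + 20.54).
Time constant τ = 1/20.54 = 0.0487 s.

τ = 0.0487 s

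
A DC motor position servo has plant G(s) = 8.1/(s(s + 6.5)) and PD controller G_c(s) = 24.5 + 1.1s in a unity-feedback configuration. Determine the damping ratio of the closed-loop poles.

Forward path: (24.5 + 1.1s)·8.1/(s(s+6.5)). The closed-loop characteristic equation is s² + (6.5 + 8.1·1.1)s + 8.1·24.5 = 0.
That is s² + 15.41s + 198.4 = 0, so ω_n = 14.09 rad/s and ζ = 15.41/(2·14.09) = 0.5469.

ζ = 0.547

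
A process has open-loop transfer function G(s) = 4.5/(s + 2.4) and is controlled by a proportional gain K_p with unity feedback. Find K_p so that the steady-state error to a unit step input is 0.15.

Steady-state error for a unit step on this type-0 loop is 1/(1 + K_p·G(0)).
G(0) = 1.875. Require 1/(1 + K_p·1.875) = 0.15, so 1 + 1.875·K_p = 6.667.
K_p = (6.667 − 1)/1.875 = 3.02.

K_p = 3.02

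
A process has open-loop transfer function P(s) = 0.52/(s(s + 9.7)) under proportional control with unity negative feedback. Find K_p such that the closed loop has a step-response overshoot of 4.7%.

K_p = 93

From %OS = 100·exp(−πζ/√(1−ζ²)) = 4.7%, ζ = −ln(0.047)/√(π²+ln²(0.047)) = 0.6975.
Characteristic equation s² + 9.7s + 0.52K_p = 0 gives ζ = 9.7/(2√(0.52K_p)).
Setting ζ = 0.6975: √(0.52K_p) = 9.7/(2·0.6975) = 6.954, so K_p = 48.35/0.52 = 93.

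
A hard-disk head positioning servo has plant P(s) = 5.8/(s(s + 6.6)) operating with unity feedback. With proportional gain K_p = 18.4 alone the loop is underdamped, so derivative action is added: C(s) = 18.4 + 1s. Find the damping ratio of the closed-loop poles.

Forward path: (18.4 + 1s)·5.8/(s(s+6.6)). The closed-loop characteristic equation is s² + (6.6 + 5.8·1)s + 5.8·18.4 = 0.
That is s² + 12.4s + 106.7 = 0, so ω_n = 10.33 rad/s and ζ = 12.4/(2·10.33) = 0.6002.

ζ = 0.6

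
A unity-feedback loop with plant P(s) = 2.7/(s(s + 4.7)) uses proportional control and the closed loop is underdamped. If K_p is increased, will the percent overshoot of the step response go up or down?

increase

ζ = 4.7/(2√(2.7K_p)) decreases as K_p grows; lower damping means more overshoot.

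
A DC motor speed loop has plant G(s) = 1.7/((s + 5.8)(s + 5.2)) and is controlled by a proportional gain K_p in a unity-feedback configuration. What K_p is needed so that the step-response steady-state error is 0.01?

The loop is type 0, so e_ss(step) = 1/(1 + K_pos) with K_pos = K_p·G(0).
G(0) = 0.05637. Require 1/(1 + K_p·0.05637) = 0.01, so 1 + 0.05637·K_p = 100.
K_p = (100 − 1)/0.05637 = 1760.

K_p = 1760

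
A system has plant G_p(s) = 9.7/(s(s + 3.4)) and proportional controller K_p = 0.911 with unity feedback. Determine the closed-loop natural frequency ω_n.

The closed-loop denominator is s(s+3.4) + 0.911·9.7 = s² + 3.4s + 8.837.
So ω_n² = 8.837 ⇒ ω_n = 2.973 rad/s, and ζ = 3.4/(2ω_n) = 0.572.

ω_n = 2.97 rad/s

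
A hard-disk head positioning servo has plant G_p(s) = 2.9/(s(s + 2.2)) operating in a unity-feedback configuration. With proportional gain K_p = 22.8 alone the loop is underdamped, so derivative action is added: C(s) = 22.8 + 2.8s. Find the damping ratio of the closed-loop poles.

ζ = 0.635

Forward path: (22.8 + 2.8s)·2.9/(s(s+2.2)). The closed-loop characteristic equation is s² + (2.2 + 2.9·2.8)s + 2.9·22.8 = 0.
That is s² + 10.32s + 66.12 = 0, so ω_n = 8.131 rad/s and ζ = 10.32/(2·8.131) = 0.6346.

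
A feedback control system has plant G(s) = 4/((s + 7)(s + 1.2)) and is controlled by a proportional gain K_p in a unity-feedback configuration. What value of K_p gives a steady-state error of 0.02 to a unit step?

K_p = 103

Steady-state error for a unit step on this type-0 loop is 1/(1 + K_p·G(0)).
G(0) = 0.4762. Require 1/(1 + K_p·0.4762) = 0.02, so 1 + 0.4762·K_p = 50.
K_p = (50 − 1)/0.4762 = 103.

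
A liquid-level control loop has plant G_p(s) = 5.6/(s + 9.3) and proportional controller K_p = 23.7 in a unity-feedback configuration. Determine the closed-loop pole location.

s = -142

Closed-loop transfer function: T(s) = K_p·G_p(s)/(1 + K_p·G_p(s)) = 132.7/(s + 9.3 + 132.7) = 132.7/(s + 142).
The closed-loop pole is at s = −142.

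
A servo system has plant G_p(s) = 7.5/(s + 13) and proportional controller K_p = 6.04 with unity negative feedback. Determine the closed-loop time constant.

Closed-loop transfer function: T(s) = K_p·G_p(s)/(1 + K_p·G_p(s)) = 45.3/(s + 13 + 45.3) = 45.3/(s + 58.3).
Time constant τ = 1/58.3 = 0.0172 s.

τ = 0.0172 s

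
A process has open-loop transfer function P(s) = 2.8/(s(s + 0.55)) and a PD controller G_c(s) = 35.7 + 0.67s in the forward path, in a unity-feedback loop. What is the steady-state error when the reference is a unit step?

The open loop G_c(s)P(s) has a pole at the origin (type 1), so the static position error constant is infinite and e_ss = 1/(1+∞) = 0.

0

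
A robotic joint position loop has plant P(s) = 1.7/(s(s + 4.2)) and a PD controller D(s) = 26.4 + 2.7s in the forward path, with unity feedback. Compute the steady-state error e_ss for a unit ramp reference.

0.0936

The loop has one pole at the origin (type 1). Velocity error constant K_v = lim_{s→0} s·D(s)P(s) = 26.4·1.7/4.2 = 10.69.
Steady-state error to a unit ramp: e_ss = 1/K_v = 0.0936.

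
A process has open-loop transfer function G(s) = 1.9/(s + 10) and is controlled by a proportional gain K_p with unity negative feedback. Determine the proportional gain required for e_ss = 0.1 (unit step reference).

Steady-state error for a unit step on this type-0 loop is 1/(1 + K_p·G(0)).
G(0) = 0.19. Require 1/(1 + K_p·0.19) = 0.1, so 1 + 0.19·K_p = 10.
K_p = (10 − 1)/0.19 = 47.4.

K_p = 47.4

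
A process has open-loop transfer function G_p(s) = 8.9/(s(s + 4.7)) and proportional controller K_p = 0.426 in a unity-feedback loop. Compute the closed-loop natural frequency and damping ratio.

1 + K_p·G_p(s) = 0 gives s² + 4.7s + 3.791 = 0.
Matching s² + 2ζω_n s + ω_n²: ω_n = √3.791 = 1.947 rad/s and 2ζω_n = 4.7, so ζ = 4.7/(2·1.947) = 1.21.

ω_n = 1.95 rad/s, ζ = 1.21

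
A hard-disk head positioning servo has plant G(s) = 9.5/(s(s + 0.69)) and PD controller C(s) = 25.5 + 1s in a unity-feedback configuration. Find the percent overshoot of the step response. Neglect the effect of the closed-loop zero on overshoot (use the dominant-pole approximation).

Forward path: (25.5 + 1s)·9.5/(s(s+0.69)). The closed-loop characteristic equation is s² + (0.69 + 9.5·1)s + 9.5·25.5 = 0.
That is s² + 10.19s + 242.2 = 0, so ω_n = 15.56 rad/s and ζ = 10.19/(2·15.56) = 0.3273.
%OS = 100·exp(−πζ/√(1−ζ²)) = 33.7%.

33.7%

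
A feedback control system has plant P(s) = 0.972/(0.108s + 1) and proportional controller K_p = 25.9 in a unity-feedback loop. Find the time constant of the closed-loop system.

τ = 0.00413 s

Closed loop: T(s) = K_p·P/(1+K_p·P) = 25.17/(0.108s + 1 + 25.17), with pole at s = −(1 + 25.17)/0.108 = −242.4.
Closed-loop time constant τ = 1/242.4 = 0.00413 s.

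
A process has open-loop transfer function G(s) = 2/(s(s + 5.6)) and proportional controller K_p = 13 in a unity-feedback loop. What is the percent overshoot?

12.7%

The closed-loop denominator s² + 5.6s + 26 gives ω_n = √26 = 5.099 and ζ = 5.6/(2ω_n) = 0.5491.
%OS = 100·exp(−πζ/√(1−ζ²)) = 100·exp(−π·0.5491/√0.6985) = 12.7%.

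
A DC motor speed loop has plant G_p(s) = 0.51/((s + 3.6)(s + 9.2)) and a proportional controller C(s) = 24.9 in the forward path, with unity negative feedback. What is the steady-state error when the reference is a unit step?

The loop is type 0. Static position error constant K_pos = C(0)·G_p(0) = 24.9·0.0154 = 0.3834.
Steady-state error to a unit step: e_ss = 1/(1+K_pos) = 1/1.383 = 0.723.

0.723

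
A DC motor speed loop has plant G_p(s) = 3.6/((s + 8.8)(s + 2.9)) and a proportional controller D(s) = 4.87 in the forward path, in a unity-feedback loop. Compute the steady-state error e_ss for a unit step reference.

0.593

The loop is type 0. Static position error constant K_pos = D(0)·G_p(0) = 4.87·0.1411 = 0.687.
Steady-state error to a unit step: e_ss = 1/(1+K_pos) = 1/1.687 = 0.593.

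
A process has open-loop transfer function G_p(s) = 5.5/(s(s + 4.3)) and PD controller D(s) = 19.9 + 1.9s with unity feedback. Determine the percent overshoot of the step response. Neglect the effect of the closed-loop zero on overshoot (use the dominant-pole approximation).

4.4%

Forward path: (19.9 + 1.9s)·5.5/(s(s+4.3)). The closed-loop characteristic equation is s² + (4.3 + 5.5·1.9)s + 5.5·19.9 = 0.
That is s² + 14.75s + 109.4 = 0, so ω_n = 10.46 rad/s and ζ = 14.75/(2·10.46) = 0.7049.
%OS = 100·exp(−πζ/√(1−ζ²)) = 4.4%.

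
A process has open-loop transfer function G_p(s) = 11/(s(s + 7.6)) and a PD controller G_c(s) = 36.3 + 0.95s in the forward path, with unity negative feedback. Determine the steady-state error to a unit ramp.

The loop has one pole at the origin (type 1). Velocity error constant K_v = lim_{s→0} s·G_c(s)G_p(s) = 36.3·11/7.6 = 52.54.
Steady-state error to a unit ramp: e_ss = 1/K_v = 0.019.

0.019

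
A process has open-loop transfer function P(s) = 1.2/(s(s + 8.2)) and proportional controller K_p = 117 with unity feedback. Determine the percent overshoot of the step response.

From 1 + K_pP(s) = 0: s² + 8.2s + 140.4 = 0 ⇒ ω_n = 11.85, ζ = 0.346.
%OS = 100·exp(−πζ/√(1−ζ²)) = 100·exp(−π·0.346/√0.8803) = 31.4%.

31.4%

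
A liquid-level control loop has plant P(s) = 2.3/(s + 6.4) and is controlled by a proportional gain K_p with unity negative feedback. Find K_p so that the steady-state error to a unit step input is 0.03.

K_p = 90

For a type-0 loop with proportional control, e_ss = 1/(1 + K_p·P(0)).
P(0) = 0.3594. Require 1/(1 + K_p·0.3594) = 0.03, so 1 + 0.3594·K_p = 33.33.
K_p = (33.33 − 1)/0.3594 = 90.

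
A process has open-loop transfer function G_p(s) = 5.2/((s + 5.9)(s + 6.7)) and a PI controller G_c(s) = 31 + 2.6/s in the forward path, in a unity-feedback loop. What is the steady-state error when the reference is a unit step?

The open loop G_c(s)G_p(s) has a pole at the origin (type 1), so the static position error constant is infinite and e_ss = 1/(1+∞) = 0.

0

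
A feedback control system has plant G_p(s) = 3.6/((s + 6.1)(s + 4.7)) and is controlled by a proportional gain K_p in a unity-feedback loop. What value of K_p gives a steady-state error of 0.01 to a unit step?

K_p = 788

The loop is type 0, so e_ss(step) = 1/(1 + K_pos) with K_pos = K_p·G_p(0).
G_p(0) = 0.1256. Require 1/(1 + K_p·0.1256) = 0.01, so 1 + 0.1256·K_p = 100.
K_p = (100 − 1)/0.1256 = 788.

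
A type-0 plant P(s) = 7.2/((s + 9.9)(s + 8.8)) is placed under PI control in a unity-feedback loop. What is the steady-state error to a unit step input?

0

The PI controller's integrator makes the forward path type 1, so e_ss to a step is zero.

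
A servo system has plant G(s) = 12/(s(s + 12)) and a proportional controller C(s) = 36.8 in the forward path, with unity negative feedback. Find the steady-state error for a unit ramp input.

0.0272

The loop has one pole at the origin (type 1). Velocity error constant K_v = lim_{s→0} s·C(s)G(s) = 36.8·12/12 = 36.8.
Steady-state error to a unit ramp: e_ss = 1/K_v = 0.0272.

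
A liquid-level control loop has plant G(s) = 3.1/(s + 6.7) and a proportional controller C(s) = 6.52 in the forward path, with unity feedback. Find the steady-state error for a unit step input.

0.249

The loop is type 0. Static position error constant K_pos = C(0)·G(0) = 6.52·0.4627 = 3.017.
Steady-state error to a unit step: e_ss = 1/(1+K_pos) = 1/4.017 = 0.249.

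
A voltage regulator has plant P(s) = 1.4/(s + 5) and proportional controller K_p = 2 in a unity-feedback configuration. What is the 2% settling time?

T_s ≈ 0.513 s

Closed-loop transfer function: T(s) = K_p·P(s)/(1 + K_p·P(s)) = 2.8/(s + 5 + 2.8) = 2.8/(s + 7.8).
Time constant τ = 1/7.8 = 0.1282 s, so the 2% settling time is about 4τ = 0.513 s.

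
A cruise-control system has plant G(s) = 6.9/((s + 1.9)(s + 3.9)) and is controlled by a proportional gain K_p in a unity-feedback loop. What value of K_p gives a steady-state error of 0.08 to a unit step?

K_p = 12.3

The loop is type 0, so e_ss(step) = 1/(1 + K_pos) with K_pos = K_p·G(0).
G(0) = 0.9312. Require 1/(1 + K_p·0.9312) = 0.08, so 1 + 0.9312·K_p = 12.5.
K_p = (12.5 − 1)/0.9312 = 12.3.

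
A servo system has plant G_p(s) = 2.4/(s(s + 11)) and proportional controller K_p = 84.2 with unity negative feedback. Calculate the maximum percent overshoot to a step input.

Closed-loop characteristic equation: s² + 11s + 202.1 = 0, so ω_n = 14.22 rad/s and ζ = 11/(2·14.22) = 0.3869.
%OS = 100·exp(−πζ/√(1−ζ²)) = 100·exp(−π·0.3869/√0.8503) = 26.8%.

26.8%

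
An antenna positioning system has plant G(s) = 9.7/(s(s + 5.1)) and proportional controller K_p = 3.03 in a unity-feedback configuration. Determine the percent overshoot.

18.7%

The closed-loop denominator s² + 5.1s + 29.39 gives ω_n = √29.39 = 5.421 and ζ = 5.1/(2ω_n) = 0.4704.
%OS = 100·exp(−πζ/√(1−ζ²)) = 100·exp(−π·0.4704/√0.7788) = 18.7%.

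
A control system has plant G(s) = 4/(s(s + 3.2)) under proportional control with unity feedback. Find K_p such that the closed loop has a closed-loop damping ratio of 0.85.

Closed-loop characteristic equation: s² + 3.2s + K_p·4 = 0.
So ω_n = √(4K_p) and 2ζω_n = 3.2, giving ζ = 3.2/(2√(4K_p)).
Setting ζ = 0.85: √(4K_p) = 3.2/(2·0.85) = 1.882, so K_p = 3.543/4 = 0.886.

K_p = 0.886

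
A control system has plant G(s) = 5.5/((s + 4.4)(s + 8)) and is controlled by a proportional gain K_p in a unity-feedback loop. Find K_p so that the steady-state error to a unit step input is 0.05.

K_p = 122

For a type-0 loop with proportional control, e_ss = 1/(1 + K_p·G(0)).
G(0) = 0.1562. Require 1/(1 + K_p·0.1562) = 0.05, so 1 + 0.1562·K_p = 20.
K_p = (20 − 1)/0.1562 = 122.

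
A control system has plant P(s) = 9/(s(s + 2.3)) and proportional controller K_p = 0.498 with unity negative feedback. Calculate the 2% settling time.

From 1 + K_pP(s) = 0: s² + 2.3s + 4.482 = 0 ⇒ ω_n = 2.117, ζ = 0.5432.
2% settling time T_s ≈ 4/(ζω_n) = 4/1.15 = 3.48 s.

T_s ≈ 3.48 s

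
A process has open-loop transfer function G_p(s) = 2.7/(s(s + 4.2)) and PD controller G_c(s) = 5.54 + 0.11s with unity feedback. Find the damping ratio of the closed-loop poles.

Forward path: (5.54 + 0.11s)·2.7/(s(s+4.2)). The closed-loop characteristic equation is s² + (4.2 + 2.7·0.11)s + 2.7·5.54 = 0.
That is s² + 4.497s + 14.96 = 0, so ω_n = 3.868 rad/s and ζ = 4.497/(2·3.868) = 0.5814.

ζ = 0.581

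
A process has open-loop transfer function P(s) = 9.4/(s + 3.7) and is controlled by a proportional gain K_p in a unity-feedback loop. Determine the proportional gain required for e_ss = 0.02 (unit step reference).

K_p = 19.3

For a type-0 loop with proportional control, e_ss = 1/(1 + K_p·P(0)).
P(0) = 2.541. Require 1/(1 + K_p·2.541) = 0.02, so 1 + 2.541·K_p = 50.
K_p = (50 − 1)/2.541 = 19.3.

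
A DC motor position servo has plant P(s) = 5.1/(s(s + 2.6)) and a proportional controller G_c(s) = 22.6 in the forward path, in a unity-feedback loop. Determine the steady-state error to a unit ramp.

The loop has one pole at the origin (type 1). Velocity error constant K_v = lim_{s→0} s·G_c(s)P(s) = 22.6·5.1/2.6 = 44.33.
Steady-state error to a unit ramp: e_ss = 1/K_v = 0.0226.

0.0226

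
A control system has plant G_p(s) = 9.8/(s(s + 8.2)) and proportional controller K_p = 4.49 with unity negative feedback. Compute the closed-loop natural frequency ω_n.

ω_n = 6.63 rad/s

The closed-loop denominator is s(s+8.2) + 4.49·9.8 = s² + 8.2s + 44.
Matching s² + 2ζω_n s + ω_n²: ω_n = √44 = 6.633 rad/s and 2ζω_n = 8.2, so ζ = 8.2/(2·6.633) = 0.618.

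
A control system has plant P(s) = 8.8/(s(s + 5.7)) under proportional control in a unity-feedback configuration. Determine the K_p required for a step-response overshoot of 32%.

From %OS = 100·exp(−πζ/√(1−ζ²)) = 32%, ζ = −ln(0.32)/√(π²+ln²(0.32)) = 0.341.
Characteristic equation s² + 5.7s + 8.8K_p = 0 gives ζ = 5.7/(2√(8.8K_p)).
Setting ζ = 0.341: √(8.8K_p) = 5.7/(2·0.341) = 8.359, so K_p = 69.87/8.8 = 7.94.

K_p = 7.94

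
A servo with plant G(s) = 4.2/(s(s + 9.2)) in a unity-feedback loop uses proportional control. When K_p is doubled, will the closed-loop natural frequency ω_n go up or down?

increase

ω_n = √(4.2·K_p), which grows with K_p.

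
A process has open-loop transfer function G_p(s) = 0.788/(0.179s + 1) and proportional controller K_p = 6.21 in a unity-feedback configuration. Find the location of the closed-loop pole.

Closed loop: T(s) = K_p·G_p/(1+K_p·G_p) = 4.893/(0.179s + 1 + 4.893), with pole at s = −(1 + 4.893)/0.179 = −32.92.

s = -32.92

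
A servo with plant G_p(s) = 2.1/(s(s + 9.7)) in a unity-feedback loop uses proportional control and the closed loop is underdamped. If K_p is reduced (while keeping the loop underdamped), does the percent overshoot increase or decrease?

decrease

ζ = 9.7/(2√(2.1K_p)) rises as K_p falls; higher damping means less overshoot.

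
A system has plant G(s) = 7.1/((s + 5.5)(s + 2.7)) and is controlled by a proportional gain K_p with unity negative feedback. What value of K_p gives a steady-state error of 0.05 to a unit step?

K_p = 39.7

The loop is type 0, so e_ss(step) = 1/(1 + K_pos) with K_pos = K_p·G(0).
G(0) = 0.4781. Require 1/(1 + K_p·0.4781) = 0.05, so 1 + 0.4781·K_p = 20.
K_p = (20 − 1)/0.4781 = 39.7.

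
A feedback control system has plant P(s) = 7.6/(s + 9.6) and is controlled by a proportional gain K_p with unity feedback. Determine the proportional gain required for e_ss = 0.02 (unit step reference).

The loop is type 0, so e_ss(step) = 1/(1 + K_pos) with K_pos = K_p·P(0).
P(0) = 0.7917. Require 1/(1 + K_p·0.7917) = 0.02, so 1 + 0.7917·K_p = 50.
K_p = (50 − 1)/0.7917 = 61.9.

K_p = 61.9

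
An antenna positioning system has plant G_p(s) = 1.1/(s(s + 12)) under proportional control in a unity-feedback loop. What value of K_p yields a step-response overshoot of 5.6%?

From %OS = 100·exp(−πζ/√(1−ζ²)) = 5.6%, ζ = −ln(0.056)/√(π²+ln²(0.056)) = 0.6761.
Characteristic equation s² + 12s + 1.1K_p = 0 gives ζ = 12/(2√(1.1K_p)).
Setting ζ = 0.6761: √(1.1K_p) = 12/(2·0.6761) = 8.875, so K_p = 78.77/1.1 = 71.6.

K_p = 71.6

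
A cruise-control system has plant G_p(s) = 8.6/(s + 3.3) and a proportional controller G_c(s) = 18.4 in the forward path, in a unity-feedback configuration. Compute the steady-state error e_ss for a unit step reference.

0.0204

The loop is type 0. Static position error constant K_pos = G_c(0)·G_p(0) = 18.4·2.606 = 47.95.
Steady-state error to a unit step: e_ss = 1/(1+K_pos) = 1/48.95 = 0.0204.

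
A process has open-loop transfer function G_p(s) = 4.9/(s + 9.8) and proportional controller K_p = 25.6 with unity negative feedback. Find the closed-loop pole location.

Closed-loop transfer function: T(s) = K_p·G_p(s)/(1 + K_p·G_p(s)) = 125.4/(s + 9.8 + 125.4) = 125.4/(s + 135.2).
The closed-loop pole is at s = −135.2.

s = -135.2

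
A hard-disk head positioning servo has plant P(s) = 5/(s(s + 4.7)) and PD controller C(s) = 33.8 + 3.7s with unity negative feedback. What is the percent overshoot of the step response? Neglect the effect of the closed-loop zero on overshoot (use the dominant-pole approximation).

Forward path: (33.8 + 3.7s)·5/(s(s+4.7)). The closed-loop characteristic equation is s² + (4.7 + 5·3.7)s + 5·33.8 = 0.
That is s² + 23.2s + 169 = 0, so ω_n = 13 rad/s and ζ = 23.2/(2·13) = 0.8923.
%OS = 100·exp(−πζ/√(1−ζ²)) = 0.201%.

0.201%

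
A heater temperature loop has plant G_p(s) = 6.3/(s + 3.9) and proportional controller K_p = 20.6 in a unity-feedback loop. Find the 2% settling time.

Closed-loop transfer function: T(s) = K_p·G_p(s)/(1 + K_p·G_p(s)) = 129.8/(s + 3.9 + 129.8) = 129.8/(s + 133.7).
Time constant τ = 1/133.7 = 0.007481 s, so the 2% settling time is about 4τ = 0.0299 s.

T_s ≈ 0.0299 s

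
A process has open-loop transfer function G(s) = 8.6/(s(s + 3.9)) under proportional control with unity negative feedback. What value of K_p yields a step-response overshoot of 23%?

From %OS = 100·exp(−πζ/√(1−ζ²)) = 23%, ζ = −ln(0.23)/√(π²+ln²(0.23)) = 0.4237.
Characteristic equation s² + 3.9s + 8.6K_p = 0 gives ζ = 3.9/(2√(8.6K_p)).
Setting ζ = 0.4237: √(8.6K_p) = 3.9/(2·0.4237) = 4.602, so K_p = 21.18/8.6 = 2.46.

K_p = 2.46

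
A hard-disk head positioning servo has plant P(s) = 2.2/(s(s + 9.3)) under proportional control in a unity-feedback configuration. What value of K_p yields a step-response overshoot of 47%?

K_p = 180

From %OS = 100·exp(−πζ/√(1−ζ²)) = 47%, ζ = −ln(0.47)/√(π²+ln²(0.47)) = 0.2337.
Characteristic equation s² + 9.3s + 2.2K_p = 0 gives ζ = 9.3/(2√(2.2K_p)).
Setting ζ = 0.2337: √(2.2K_p) = 9.3/(2·0.2337) = 19.9, so K_p = 396/2.2 = 180.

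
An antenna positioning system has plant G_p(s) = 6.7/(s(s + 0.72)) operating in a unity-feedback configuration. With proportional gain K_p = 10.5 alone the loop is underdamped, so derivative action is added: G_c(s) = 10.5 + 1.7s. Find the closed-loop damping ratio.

ζ = 0.722

Forward path: (10.5 + 1.7s)·6.7/(s(s+0.72)). The closed-loop characteristic equation is s² + (0.72 + 6.7·1.7)s + 6.7·10.5 = 0.
That is s² + 12.11s + 70.35 = 0, so ω_n = 8.387 rad/s and ζ = 12.11/(2·8.387) = 0.7219.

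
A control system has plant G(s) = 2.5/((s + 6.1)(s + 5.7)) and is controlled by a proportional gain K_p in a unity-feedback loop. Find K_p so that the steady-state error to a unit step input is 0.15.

Steady-state error for a unit step on this type-0 loop is 1/(1 + K_p·G(0)).
G(0) = 0.0719. Require 1/(1 + K_p·0.0719) = 0.15, so 1 + 0.0719·K_p = 6.667.
K_p = (6.667 − 1)/0.0719 = 78.8.

K_p = 78.8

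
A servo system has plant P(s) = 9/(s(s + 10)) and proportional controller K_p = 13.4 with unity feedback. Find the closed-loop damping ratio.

ζ = 0.455

With unity feedback the closed-loop characteristic equation is s² + 10s + 13.4·9 = s² + 10s + 120.6 = 0.
So ω_n² = 120.6 ⇒ ω_n = 10.98 rad/s, and ζ = 10/(2ω_n) = 0.455.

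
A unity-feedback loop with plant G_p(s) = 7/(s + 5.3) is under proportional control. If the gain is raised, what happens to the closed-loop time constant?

The closed-loop bandwidth 5.3+K_p·7 grows with K_p, so τ shrinks.

decrease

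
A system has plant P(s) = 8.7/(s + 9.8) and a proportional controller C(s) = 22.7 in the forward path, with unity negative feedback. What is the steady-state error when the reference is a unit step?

The loop is type 0. Static position error constant K_pos = C(0)·P(0) = 22.7·0.8878 = 20.15.
Steady-state error to a unit step: e_ss = 1/(1+K_pos) = 1/21.15 = 0.0473.

0.0473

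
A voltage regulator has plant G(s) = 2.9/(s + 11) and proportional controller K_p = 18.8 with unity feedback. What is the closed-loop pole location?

s = -65.52

Closed-loop transfer function: T(s) = K_p·G(s)/(1 + K_p·G(s)) = 54.52/(s + 11 + 54.52) = 54.52/(s + 65.52).
The closed-loop pole is at s = −65.52.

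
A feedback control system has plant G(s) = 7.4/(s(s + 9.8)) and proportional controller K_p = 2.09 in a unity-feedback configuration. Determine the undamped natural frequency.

ω_n = 3.93 rad/s

With unity feedback the closed-loop characteristic equation is s² + 9.8s + 2.09·7.4 = s² + 9.8s + 15.47 = 0.
Matching s² + 2ζω_n s + ω_n²: ω_n = √15.47 = 3.933 rad/s and 2ζω_n = 9.8, so ζ = 9.8/(2·3.933) = 1.25.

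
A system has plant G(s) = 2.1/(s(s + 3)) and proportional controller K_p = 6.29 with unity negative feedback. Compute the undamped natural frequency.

The closed-loop denominator is s(s+3) + 6.29·2.1 = s² + 3s + 13.21.
So ω_n² = 13.21 ⇒ ω_n = 3.634 rad/s, and ζ = 3/(2ω_n) = 0.413.

ω_n = 3.63 rad/s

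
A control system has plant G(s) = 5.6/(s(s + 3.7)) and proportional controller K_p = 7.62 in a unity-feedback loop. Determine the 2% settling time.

From 1 + K_pG(s) = 0: s² + 3.7s + 42.67 = 0 ⇒ ω_n = 6.532, ζ = 0.2832.
2% settling time T_s ≈ 4/(ζω_n) = 4/1.85 = 2.16 s.

T_s ≈ 2.16 s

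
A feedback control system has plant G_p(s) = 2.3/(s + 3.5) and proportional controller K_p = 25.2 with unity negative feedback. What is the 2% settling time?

T_s ≈ 0.0651 s

Closed-loop transfer function: T(s) = K_p·G_p(s)/(1 + K_p·G_p(s)) = 57.96/(s + 3.5 + 57.96) = 57.96/(s + 61.46).
Time constant τ = 1/61.46 = 0.01627 s, so the 2% settling time is about 4τ = 0.0651 s.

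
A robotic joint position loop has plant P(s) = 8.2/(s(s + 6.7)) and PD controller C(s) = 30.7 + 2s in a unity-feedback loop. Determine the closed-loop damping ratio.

ζ = 0.728

Forward path: (30.7 + 2s)·8.2/(s(s+6.7)). The closed-loop characteristic equation is s² + (6.7 + 8.2·2)s + 8.2·30.7 = 0.
That is s² + 23.1s + 251.7 = 0, so ω_n = 15.87 rad/s and ζ = 23.1/(2·15.87) = 0.728.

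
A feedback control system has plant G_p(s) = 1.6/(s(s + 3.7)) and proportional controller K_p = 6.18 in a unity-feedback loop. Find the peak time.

The closed-loop denominator s² + 3.7s + 9.888 gives ω_n = √9.888 = 3.145 and ζ = 3.7/(2ω_n) = 0.5883.
Damped frequency ω_d = ω_n√(1−ζ²) = 2.543 rad/s, so peak time T_p = π/ω_d = 1.24 s.

T_p = 1.24 s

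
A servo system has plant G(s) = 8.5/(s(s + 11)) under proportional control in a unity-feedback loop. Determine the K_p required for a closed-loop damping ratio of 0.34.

Closed-loop characteristic equation: s² + 11s + K_p·8.5 = 0.
So ω_n = √(8.5K_p) and 2ζω_n = 11, giving ζ = 11/(2√(8.5K_p)).
Setting ζ = 0.34: √(8.5K_p) = 11/(2·0.34) = 16.18, so K_p = 261.7/8.5 = 30.8.

K_p = 30.8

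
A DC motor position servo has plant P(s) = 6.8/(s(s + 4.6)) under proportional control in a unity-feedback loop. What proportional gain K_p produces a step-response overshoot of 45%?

K_p = 12.8

From %OS = 100·exp(−πζ/√(1−ζ²)) = 45%, ζ = −ln(0.45)/√(π²+ln²(0.45)) = 0.2463.
Characteristic equation s² + 4.6s + 6.8K_p = 0 gives ζ = 4.6/(2√(6.8K_p)).
Setting ζ = 0.2463: √(6.8K_p) = 4.6/(2·0.2463) = 9.337, so K_p = 87.17/6.8 = 12.8.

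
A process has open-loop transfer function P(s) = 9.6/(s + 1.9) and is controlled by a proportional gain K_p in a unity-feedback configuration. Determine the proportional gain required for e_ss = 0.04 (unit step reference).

Steady-state error for a unit step on this type-0 loop is 1/(1 + K_p·P(0)).
P(0) = 5.053. Require 1/(1 + K_p·5.053) = 0.04, so 1 + 5.053·K_p = 25.
K_p = (25 − 1)/5.053 = 4.75.

K_p = 4.75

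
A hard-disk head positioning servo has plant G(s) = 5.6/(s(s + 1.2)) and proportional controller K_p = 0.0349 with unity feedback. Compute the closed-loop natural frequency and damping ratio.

ω_n = 0.442 rad/s, ζ = 1.36

With unity feedback the closed-loop characteristic equation is s² + 1.2s + 0.0349·5.6 = s² + 1.2s + 0.1954 = 0.
Matching s² + 2ζω_n s + ω_n²: ω_n = √0.1954 = 0.4421 rad/s and 2ζω_n = 1.2, so ζ = 1.2/(2·0.4421) = 1.36.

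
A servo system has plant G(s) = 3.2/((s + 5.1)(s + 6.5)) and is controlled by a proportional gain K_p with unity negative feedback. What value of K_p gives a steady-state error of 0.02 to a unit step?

The loop is type 0, so e_ss(step) = 1/(1 + K_pos) with K_pos = K_p·G(0).
G(0) = 0.09653. Require 1/(1 + K_p·0.09653) = 0.02, so 1 + 0.09653·K_p = 50.
K_p = (50 − 1)/0.09653 = 508.

K_p = 508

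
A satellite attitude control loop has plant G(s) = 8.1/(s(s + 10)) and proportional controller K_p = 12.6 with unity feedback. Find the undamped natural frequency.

The closed-loop denominator is s(s+10) + 12.6·8.1 = s² + 10s + 102.1.
So ω_n² = 102.1 ⇒ ω_n = 10.1 rad/s, and ζ = 10/(2ω_n) = 0.495.

ω_n = 10.1 rad/s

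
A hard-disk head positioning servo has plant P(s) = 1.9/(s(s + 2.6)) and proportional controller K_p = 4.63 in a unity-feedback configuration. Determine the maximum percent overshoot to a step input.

21.6%

Closed-loop characteristic equation: s² + 2.6s + 8.797 = 0, so ω_n = 2.966 rad/s and ζ = 2.6/(2·2.966) = 0.4383.
%OS = 100·exp(−πζ/√(1−ζ²)) = 100·exp(−π·0.4383/√0.8079) = 21.6%.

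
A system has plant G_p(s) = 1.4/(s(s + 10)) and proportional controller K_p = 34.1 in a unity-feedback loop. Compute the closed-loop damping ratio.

With unity feedback the closed-loop characteristic equation is s² + 10s + 34.1·1.4 = s² + 10s + 47.74 = 0.
Matching s² + 2ζω_n s + ω_n²: ω_n = √47.74 = 6.909 rad/s and 2ζω_n = 10, so ζ = 10/(2·6.909) = 0.724.

ζ = 0.724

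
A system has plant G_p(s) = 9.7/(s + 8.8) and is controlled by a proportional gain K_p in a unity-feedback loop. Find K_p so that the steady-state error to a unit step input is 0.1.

Steady-state error for a unit step on this type-0 loop is 1/(1 + K_p·G_p(0)).
G_p(0) = 1.102. Require 1/(1 + K_p·1.102) = 0.1, so 1 + 1.102·K_p = 10.
K_p = (10 − 1)/1.102 = 8.16.

K_p = 8.16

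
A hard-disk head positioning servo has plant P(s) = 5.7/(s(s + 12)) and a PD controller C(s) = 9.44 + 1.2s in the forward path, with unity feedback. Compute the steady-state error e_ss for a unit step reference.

0

The open loop C(s)P(s) has a pole at the origin (type 1), so the static position error constant is infinite and e_ss = 1/(1+∞) = 0.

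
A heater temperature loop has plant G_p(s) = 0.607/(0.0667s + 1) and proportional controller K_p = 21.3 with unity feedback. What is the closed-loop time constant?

τ = 0.00479 s

Closed loop: T(s) = K_p·G_p/(1+K_p·G_p) = 12.93/(0.0667s + 1 + 12.93), with pole at s = −(1 + 12.93)/0.0667 = −208.8.
Closed-loop time constant τ = 1/208.8 = 0.00479 s.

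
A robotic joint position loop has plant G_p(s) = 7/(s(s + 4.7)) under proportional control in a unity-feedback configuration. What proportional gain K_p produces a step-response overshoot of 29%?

K_p = 5.87

From %OS = 100·exp(−πζ/√(1−ζ²)) = 29%, ζ = −ln(0.29)/√(π²+ln²(0.29)) = 0.3666.
Characteristic equation s² + 4.7s + 7K_p = 0 gives ζ = 4.7/(2√(7K_p)).
Setting ζ = 0.3666: √(7K_p) = 4.7/(2·0.3666) = 6.41, so K_p = 41.09/7 = 5.87.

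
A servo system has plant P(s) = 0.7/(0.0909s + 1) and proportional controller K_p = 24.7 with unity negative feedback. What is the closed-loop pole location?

Closed loop: T(s) = K_p·P/(1+K_p·P) = 17.29/(0.0909s + 1 + 17.29), with pole at s = −(1 + 17.29)/0.0909 = −201.2.

s = -201.2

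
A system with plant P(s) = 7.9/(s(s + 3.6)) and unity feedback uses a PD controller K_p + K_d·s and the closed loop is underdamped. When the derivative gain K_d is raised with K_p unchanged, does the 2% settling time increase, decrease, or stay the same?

Characteristic equation s² + (3.6 + 7.9K_d)s + 7.9K_p = 0: raising K_d increases ζω_n = (3.6+7.9K_d)/2 while the loop stays underdamped, so T_s ≈ 4/(ζω_n) decreases.

decrease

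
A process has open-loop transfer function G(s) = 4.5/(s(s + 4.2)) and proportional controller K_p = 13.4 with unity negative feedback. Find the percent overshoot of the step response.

41.4%

The closed-loop denominator s² + 4.2s + 60.3 gives ω_n = √60.3 = 7.765 and ζ = 4.2/(2ω_n) = 0.2704.
%OS = 100·exp(−πζ/√(1−ζ²)) = 100·exp(−π·0.2704/√0.9269) = 41.4%.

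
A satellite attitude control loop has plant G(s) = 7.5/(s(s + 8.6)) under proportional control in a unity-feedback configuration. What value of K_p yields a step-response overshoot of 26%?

K_p = 15.9

From %OS = 100·exp(−πζ/√(1−ζ²)) = 26%, ζ = −ln(0.26)/√(π²+ln²(0.26)) = 0.3941.
Characteristic equation s² + 8.6s + 7.5K_p = 0 gives ζ = 8.6/(2√(7.5K_p)).
Setting ζ = 0.3941: √(7.5K_p) = 8.6/(2·0.3941) = 10.91, so K_p = 119.1/7.5 = 15.9.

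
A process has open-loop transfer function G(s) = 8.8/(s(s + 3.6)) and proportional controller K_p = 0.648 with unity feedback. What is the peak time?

The closed-loop denominator s² + 3.6s + 5.702 gives ω_n = √5.702 = 2.388 and ζ = 3.6/(2ω_n) = 0.7538.
Damped frequency ω_d = ω_n√(1−ζ²) = 1.569 rad/s, so peak time T_p = π/ω_d = 2 s.

T_p = 2 s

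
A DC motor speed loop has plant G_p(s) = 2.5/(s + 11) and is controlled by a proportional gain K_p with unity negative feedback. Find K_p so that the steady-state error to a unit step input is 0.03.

For a type-0 loop with proportional control, e_ss = 1/(1 + K_p·G_p(0)).
G_p(0) = 0.2273. Require 1/(1 + K_p·0.2273) = 0.03, so 1 + 0.2273·K_p = 33.33.
K_p = (33.33 − 1)/0.2273 = 142.

K_p = 142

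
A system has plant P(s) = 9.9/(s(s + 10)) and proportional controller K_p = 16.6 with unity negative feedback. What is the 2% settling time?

The closed-loop denominator s² + 10s + 164.3 gives ω_n = √164.3 = 12.82 and ζ = 10/(2ω_n) = 0.39.
2% settling time T_s ≈ 4/(ζω_n) = 4/5 = 0.8 s.

T_s ≈ 0.8 s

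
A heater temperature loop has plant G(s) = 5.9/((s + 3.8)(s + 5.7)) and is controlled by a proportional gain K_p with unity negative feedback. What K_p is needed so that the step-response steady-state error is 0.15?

The loop is type 0, so e_ss(step) = 1/(1 + K_pos) with K_pos = K_p·G(0).
G(0) = 0.2724. Require 1/(1 + K_p·0.2724) = 0.15, so 1 + 0.2724·K_p = 6.667.
K_p = (6.667 − 1)/0.2724 = 20.8.

K_p = 20.8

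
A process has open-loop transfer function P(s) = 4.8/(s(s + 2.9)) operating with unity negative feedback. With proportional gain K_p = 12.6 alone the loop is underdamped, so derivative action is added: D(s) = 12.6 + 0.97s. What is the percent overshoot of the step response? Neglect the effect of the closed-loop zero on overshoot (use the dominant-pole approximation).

Forward path: (12.6 + 0.97s)·4.8/(s(s+2.9)). The closed-loop characteristic equation is s² + (2.9 + 4.8·0.97)s + 4.8·12.6 = 0.
That is s² + 7.556s + 60.48 = 0, so ω_n = 7.777 rad/s and ζ = 7.556/(2·7.777) = 0.4858.
%OS = 100·exp(−πζ/√(1−ζ²)) = 17.4%.

17.4%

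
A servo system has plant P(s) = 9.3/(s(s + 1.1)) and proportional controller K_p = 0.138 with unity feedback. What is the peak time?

T_p = 3.17 s

Closed-loop characteristic equation: s² + 1.1s + 1.283 = 0, so ω_n = 1.133 rad/s and ζ = 1.1/(2·1.133) = 0.4855.
Damped frequency ω_d = ω_n√(1−ζ²) = 0.9904 rad/s, so peak time T_p = π/ω_d = 3.17 s.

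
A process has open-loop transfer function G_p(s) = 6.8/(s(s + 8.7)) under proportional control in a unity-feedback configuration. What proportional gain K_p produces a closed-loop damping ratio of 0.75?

K_p = 4.95

Closed-loop characteristic equation: s² + 8.7s + K_p·6.8 = 0.
So ω_n = √(6.8K_p) and 2ζω_n = 8.7, giving ζ = 8.7/(2√(6.8K_p)).
Setting ζ = 0.75: √(6.8K_p) = 8.7/(2·0.75) = 5.8, so K_p = 33.64/6.8 = 4.95.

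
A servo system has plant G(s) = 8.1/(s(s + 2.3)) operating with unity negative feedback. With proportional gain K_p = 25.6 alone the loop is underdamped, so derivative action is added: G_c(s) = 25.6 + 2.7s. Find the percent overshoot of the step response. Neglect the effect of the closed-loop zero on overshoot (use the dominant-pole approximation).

Forward path: (25.6 + 2.7s)·8.1/(s(s+2.3)). The closed-loop characteristic equation is s² + (2.3 + 8.1·2.7)s + 8.1·25.6 = 0.
That is s² + 24.17s + 207.4 = 0, so ω_n = 14.4 rad/s and ζ = 24.17/(2·14.4) = 0.8392.
%OS = 100·exp(−πζ/√(1−ζ²)) = 0.784%.

0.784%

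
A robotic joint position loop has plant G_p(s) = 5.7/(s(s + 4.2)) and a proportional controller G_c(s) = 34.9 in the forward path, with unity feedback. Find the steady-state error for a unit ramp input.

The loop has one pole at the origin (type 1). Velocity error constant K_v = lim_{s→0} s·G_c(s)G_p(s) = 34.9·5.7/4.2 = 47.36.
Steady-state error to a unit ramp: e_ss = 1/K_v = 0.0211.

0.0211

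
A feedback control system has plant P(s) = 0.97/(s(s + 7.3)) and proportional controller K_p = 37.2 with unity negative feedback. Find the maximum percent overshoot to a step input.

Closed-loop characteristic equation: s² + 7.3s + 36.08 = 0, so ω_n = 6.007 rad/s and ζ = 7.3/(2·6.007) = 0.6076.
%OS = 100·exp(−πζ/√(1−ζ²)) = 100·exp(−π·0.6076/√0.6308) = 9.04%.

9.04%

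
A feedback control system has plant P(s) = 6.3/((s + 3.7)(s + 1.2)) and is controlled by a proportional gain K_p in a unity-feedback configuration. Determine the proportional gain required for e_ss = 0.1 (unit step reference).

K_p = 6.34

The loop is type 0, so e_ss(step) = 1/(1 + K_pos) with K_pos = K_p·P(0).
P(0) = 1.419. Require 1/(1 + K_p·1.419) = 0.1, so 1 + 1.419·K_p = 10.
K_p = (10 − 1)/1.419 = 6.34.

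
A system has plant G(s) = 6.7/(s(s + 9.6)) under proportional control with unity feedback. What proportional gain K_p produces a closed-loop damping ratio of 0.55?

Closed-loop characteristic equation: s² + 9.6s + K_p·6.7 = 0.
So ω_n = √(6.7K_p) and 2ζω_n = 9.6, giving ζ = 9.6/(2√(6.7K_p)).
Setting ζ = 0.55: √(6.7K_p) = 9.6/(2·0.55) = 8.727, so K_p = 76.17/6.7 = 11.4.

K_p = 11.4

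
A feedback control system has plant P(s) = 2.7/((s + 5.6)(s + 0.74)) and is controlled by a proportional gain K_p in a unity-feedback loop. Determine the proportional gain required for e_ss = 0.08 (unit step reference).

The loop is type 0, so e_ss(step) = 1/(1 + K_pos) with K_pos = K_p·P(0).
P(0) = 0.6515. Require 1/(1 + K_p·0.6515) = 0.08, so 1 + 0.6515·K_p = 12.5.
K_p = (12.5 − 1)/0.6515 = 17.7.

K_p = 17.7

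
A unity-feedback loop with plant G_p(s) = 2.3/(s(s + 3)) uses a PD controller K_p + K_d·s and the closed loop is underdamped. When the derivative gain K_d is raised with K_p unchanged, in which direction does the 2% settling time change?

Characteristic equation s² + (3 + 2.3K_d)s + 2.3K_p = 0: raising K_d increases ζω_n = (3+2.3K_d)/2 while the loop stays underdamped, so T_s ≈ 4/(ζω_n) decreases.

decrease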